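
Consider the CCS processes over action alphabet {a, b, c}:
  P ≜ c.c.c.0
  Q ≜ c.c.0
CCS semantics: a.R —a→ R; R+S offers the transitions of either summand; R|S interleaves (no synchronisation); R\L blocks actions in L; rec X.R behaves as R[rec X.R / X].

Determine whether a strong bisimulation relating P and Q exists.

P ≁ Q

LTS(P): 4 reachable states
  m0 = c.c.c.0 has moves --c--▸ m1
  m1 = c.c.0 has moves --c--▸ m2
  m2 = c.0 has moves --c--▸ m3
  m3 = 0 has moves stopped
LTS(Q): 3 reachable states
  n0 = c.c.0 has moves --c--▸ n1
  n1 = c.0 has moves --c--▸ n2
  n2 = 0 has moves stopped
Bisimilarity quotient blocks:
  B0 = {m0}
  B1 = {m1, n0}
  B2 = {m2, n1}
  B3 = {m3, n2}
m0 ∈ B0, n0 ∈ B1 → different blocks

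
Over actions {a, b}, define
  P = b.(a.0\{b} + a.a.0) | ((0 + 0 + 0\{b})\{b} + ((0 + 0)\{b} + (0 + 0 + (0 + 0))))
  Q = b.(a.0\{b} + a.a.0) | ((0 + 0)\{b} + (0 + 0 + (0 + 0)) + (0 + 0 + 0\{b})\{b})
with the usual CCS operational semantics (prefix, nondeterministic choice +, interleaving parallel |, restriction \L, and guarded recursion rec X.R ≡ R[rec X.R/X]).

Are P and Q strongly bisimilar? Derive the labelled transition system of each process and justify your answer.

LTS(P): 5 reachable states
  p0 = b.(a.0\{b} + a.a.0) | ((0 + 0 + 0\{b})\{b} + ((0 + 0)\{b} + (0 + 0 + (0 + 0)))) :: =b=> p1
  p1 = (a.0\{b} + a.a.0) | ((0 + 0 + 0\{b})\{b} + ((0 + 0)\{b} + (0 + 0 + (0 + 0)))) :: =a=> p2, =a=> p3
  p2 = 0\{b} | ((0 + 0 + 0\{b})\{b} + ((0 + 0)\{b} + (0 + 0 + (0 + 0)))) :: (no moves)
  p3 = a.0 | ((0 + 0 + 0\{b})\{b} + ((0 + 0)\{b} + (0 + 0 + (0 + 0)))) :: =a=> p4
  p4 = 0 | ((0 + 0 + 0\{b})\{b} + ((0 + 0)\{b} + (0 + 0 + (0 + 0)))) :: (no moves)
LTS(Q): 5 reachable states
  q0 = b.(a.0\{b} + a.a.0) | ((0 + 0)\{b} + (0 + 0 + (0 + 0)) + (0 + 0 + 0\{b})\{b}) :: =b=> q1
  q1 = (a.0\{b} + a.a.0) | ((0 + 0)\{b} + (0 + 0 + (0 + 0)) + (0 + 0 + 0\{b})\{b}) :: =a=> q2, =a=> q3
  q2 = 0\{b} | ((0 + 0)\{b} + (0 + 0 + (0 + 0)) + (0 + 0 + 0\{b})\{b}) :: (no moves)
  q3 = a.0 | ((0 + 0)\{b} + (0 + 0 + (0 + 0)) + (0 + 0 + 0\{b})\{b}) :: =a=> q4
  q4 = 0 | ((0 + 0)\{b} + (0 + 0 + (0 + 0)) + (0 + 0 + 0\{b})\{b}) :: (no moves)
Bisimilarity quotient blocks:
  B0 = {p0, q0}
  B1 = {p1, q1}
  B2 = {p2, p4, q2, q4}
  B3 = {p3, q3}
p0 ∈ B0, q0 ∈ B0 → same block

P ~ Q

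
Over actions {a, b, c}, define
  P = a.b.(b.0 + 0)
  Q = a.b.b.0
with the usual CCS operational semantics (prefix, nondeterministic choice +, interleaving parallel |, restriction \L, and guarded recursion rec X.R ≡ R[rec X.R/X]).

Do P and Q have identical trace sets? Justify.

YES

LTS(P): 4 reachable states
  p0 = a.b.(b.0 + 0) :: —a→ p1
  p1 = b.(b.0 + 0) :: —b→ p2
  p2 = b.0 + 0 :: —b→ p3
  p3 = 0 :: deadlocked
LTS(Q): 4 reachable states
  q0 = a.b.b.0 :: —a→ q1
  q1 = b.b.0 :: —b→ q2
  q2 = b.0 :: —b→ q3
  q3 = 0 :: deadlocked
Coarsest stable partition (strong bisimilarity classes):
  B0 = {p0, q0}
  B1 = {p1, q1}
  B2 = {p2, q2}
  B3 = {p3, q3}
p0 ∈ B0, q0 ∈ B0 → same block
Bisimilar ⇒ trace-equivalent.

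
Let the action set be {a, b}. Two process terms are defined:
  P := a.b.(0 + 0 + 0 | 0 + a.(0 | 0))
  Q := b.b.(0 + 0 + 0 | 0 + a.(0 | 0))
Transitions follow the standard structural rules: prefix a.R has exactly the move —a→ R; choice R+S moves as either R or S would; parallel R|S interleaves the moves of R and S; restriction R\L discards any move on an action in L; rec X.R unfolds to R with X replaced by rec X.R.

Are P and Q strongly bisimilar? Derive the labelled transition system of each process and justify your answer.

Reachable graph of P (4 states):
  u0 = a.b.(0 + 0 + 0 | 0 + a.(0 | 0)) :: -a-> u1
  u1 = b.(0 + 0 + 0 | 0 + a.(0 | 0)) :: -b-> u2
  u2 = 0 + 0 + 0 | 0 + a.(0 | 0) :: -a-> u3
  u3 = 0 | 0 :: ·
Reachable graph of Q (4 states):
  v0 = b.b.(0 + 0 + 0 | 0 + a.(0 | 0)) :: -b-> v1
  v1 = b.(0 + 0 + 0 | 0 + a.(0 | 0)) :: -b-> v2
  v2 = 0 + 0 + 0 | 0 + a.(0 | 0) :: -a-> v3
  v3 = 0 | 0 :: ·
Coarsest stable partition (strong bisimilarity classes):
  B0 = {u0}
  B1 = {u1, v1}
  B2 = {u2, v2}
  B3 = {u3, v3}
  B4 = {v0}
u0 ∈ B0, v0 ∈ B4 → different blocks

not bisimilar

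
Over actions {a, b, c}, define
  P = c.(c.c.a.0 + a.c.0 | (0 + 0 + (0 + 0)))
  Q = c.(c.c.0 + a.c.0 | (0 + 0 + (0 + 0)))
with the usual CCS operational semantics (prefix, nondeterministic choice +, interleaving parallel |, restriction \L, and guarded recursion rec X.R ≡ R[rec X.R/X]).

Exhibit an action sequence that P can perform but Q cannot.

LTS(P): 7 reachable states
  u0 = c.(c.c.a.0 + a.c.0 | (0 + 0 + (0 + 0))) | --c--▸ u1
  u1 = c.c.a.0 + a.c.0 | (0 + 0 + (0 + 0)) | --a--▸ u2, --c--▸ u3
  u2 = c.0 | (0 + 0 + (0 + 0)) | --c--▸ u4
  u3 = c.a.0 | --c--▸ u5
  u4 = 0 | (0 + 0 + (0 + 0)) | ·
  u5 = a.0 | --a--▸ u6
  u6 = 0 | ·
LTS(Q): 6 reachable states
  v0 = c.(c.c.0 + a.c.0 | (0 + 0 + (0 + 0))) | --c--▸ v1
  v1 = c.c.0 + a.c.0 | (0 + 0 + (0 + 0)) | --a--▸ v2, --c--▸ v3
  v2 = c.0 | (0 + 0 + (0 + 0)) | --c--▸ v4
  v3 = c.0 | --c--▸ v5
  v4 = 0 | (0 + 0 + (0 + 0)) | ·
  v5 = 0 | ·
Trace ⟨ccca⟩ through P, begin at {u0}:
  step 1 (c): {u1}
  step 2 (c): {u3}
  step 3 (c): {u5}
  step 4 (a): {u6}
  ✓ P
Trace ⟨ccca⟩ through Q, begin at {v0}:
  step 1 (c): {v1}
  step 2 (c): {v3}
  step 3 (c): {v5}
  step 4 (a): no successor for Q

ccca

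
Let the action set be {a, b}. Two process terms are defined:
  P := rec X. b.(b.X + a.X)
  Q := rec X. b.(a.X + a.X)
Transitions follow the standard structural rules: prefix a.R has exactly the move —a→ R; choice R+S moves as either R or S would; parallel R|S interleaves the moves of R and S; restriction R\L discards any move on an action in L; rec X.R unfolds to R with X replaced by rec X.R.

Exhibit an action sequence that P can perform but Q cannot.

bb

P's transition system — 2 states:
  s0 = rec X. b.(b.X + a.X) :: --b--▸ s1
  s1 = b.(rec X. b.(b.X + a.X)) + a.(rec X. b.(b.X + a.X)) :: --a--▸ s0, --b--▸ s0
Q's transition system — 2 states:
  t0 = rec X. b.(a.X + a.X) :: --b--▸ t1
  t1 = a.(rec X. b.(a.X + a.X)) + a.(rec X. b.(a.X + a.X)) :: --a--▸ t0
Trace ⟨bb⟩ through P, begin at {s0}:
  after b @ step 1: {s1}
  after b @ step 2: {s0}
  — P admits the full trace.
Trace ⟨bb⟩ through Q, begin at {t0}:
  after b @ step 1: {t1}
  after b @ step 2: no successor for Q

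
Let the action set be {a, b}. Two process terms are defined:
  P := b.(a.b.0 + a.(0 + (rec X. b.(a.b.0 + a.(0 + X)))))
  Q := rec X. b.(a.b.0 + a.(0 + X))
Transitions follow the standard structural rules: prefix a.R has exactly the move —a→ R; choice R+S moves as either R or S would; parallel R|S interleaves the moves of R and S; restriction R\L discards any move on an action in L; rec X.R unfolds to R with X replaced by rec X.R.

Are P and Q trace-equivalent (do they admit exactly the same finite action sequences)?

YES

P's transition system — 5 states:
  m0 = b.(a.b.0 + a.(0 + (rec X. b.(a.b.0 + a.(0 + X))))) has moves --b--▸ m1
  m1 = a.b.0 + a.(0 + (rec X. b.(a.b.0 + a.(0 + X)))) has moves --a--▸ m2, --a--▸ m3
  m2 = 0 + (rec X. b.(a.b.0 + a.(0 + X))) has moves --b--▸ m1
  m3 = b.0 has moves --b--▸ m4
  m4 = 0 has moves ∅
Q's transition system — 5 states:
  n0 = rec X. b.(a.b.0 + a.(0 + X)) has moves --b--▸ n1
  n1 = a.b.0 + a.(0 + (rec X. b.(a.b.0 + a.(0 + X)))) has moves --a--▸ n2, --a--▸ n3
  n2 = 0 + (rec X. b.(a.b.0 + a.(0 + X))) has moves --b--▸ n1
  n3 = b.0 has moves --b--▸ n4
  n4 = 0 has moves ∅
Partition-refinement fixed point:
  B0 = {m0, m2, n0, n2}
  B1 = {m1, n1}
  B2 = {m3, n3}
  B3 = {m4, n4}
m0 ∈ B0, n0 ∈ B0 → same block
Bisimilar ⇒ trace-equivalent.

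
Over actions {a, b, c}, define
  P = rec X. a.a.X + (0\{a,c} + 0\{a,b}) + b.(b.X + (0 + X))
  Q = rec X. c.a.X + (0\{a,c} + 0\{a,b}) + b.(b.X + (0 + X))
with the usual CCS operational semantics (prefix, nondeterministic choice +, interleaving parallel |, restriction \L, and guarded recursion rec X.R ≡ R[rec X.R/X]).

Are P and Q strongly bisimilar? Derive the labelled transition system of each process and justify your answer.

Reachable graph of P (3 states):
  s0 = rec X. a.a.X + (0\{a,c} + 0\{a,b}) + b.(b.X + (0 + X)) | —a→ s1, —b→ s2
  s1 = a.(rec X. a.a.X + (0\{a,c} + 0\{a,b}) + b.(b.X + (0 + X))) | —a→ s0
  s2 = b.(rec X. a.a.X + (0\{a,c} + 0\{a,b}) + b.(b.X + (0 + X))) + (0 + (rec X. a.a.X + (0\{a,c} + 0\{a,b}) + b.(b.X + (0 + X)))) | —a→ s1, —b→ s0, —b→ s2
Reachable graph of Q (3 states):
  t0 = rec X. c.a.X + (0\{a,c} + 0\{a,b}) + b.(b.X + (0 + X)) | —b→ t1, —c→ t2
  t1 = b.(rec X. c.a.X + (0\{a,c} + 0\{a,b}) + b.(b.X + (0 + X))) + (0 + (rec X. c.a.X + (0\{a,c} + 0\{a,b}) + b.(b.X + (0 + X)))) | —b→ t0, —b→ t1, —c→ t2
  t2 = a.(rec X. c.a.X + (0\{a,c} + 0\{a,b}) + b.(b.X + (0 + X))) | —a→ t0
Coarsest stable partition (strong bisimilarity classes):
  B0 = {s0, s2}
  B1 = {s1}
  B2 = {t0, t1}
  B3 = {t2}
s0 ∈ B0, t0 ∈ B2 → different blocks

P ≁ Q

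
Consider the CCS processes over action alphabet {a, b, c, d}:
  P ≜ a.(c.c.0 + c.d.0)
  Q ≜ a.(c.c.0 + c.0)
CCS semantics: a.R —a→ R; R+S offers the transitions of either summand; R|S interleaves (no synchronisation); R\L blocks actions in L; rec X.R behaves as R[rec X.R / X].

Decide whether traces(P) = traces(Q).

P's transition system — 5 states:
  p0 = a.(c.c.0 + c.d.0) | ··a··> p1
  p1 = c.c.0 + c.d.0 | ··c··> p2, ··c··> p3
  p2 = c.0 | ··c··> p4
  p3 = d.0 | ··d··> p4
  p4 = 0 | ∅
Q's transition system — 4 states:
  q0 = a.(c.c.0 + c.0) | ··a··> q1
  q1 = c.c.0 + c.0 | ··c··> q2, ··c··> q3
  q2 = 0 | ∅
  q3 = c.0 | ··c··> q2
Trace ⟨acd⟩ through P, begin at {p0}:
  after a @ step 1: {p1}
  after c @ step 2: {p2, p3}
  after d @ step 3: {p4}
  — P admits the full trace.
Trace ⟨acd⟩ through Q, begin at {q0}:
  after a @ step 1: {q1}
  after c @ step 2: {q2, q3}
  after d @ step 3: ∅ (Q stuck)

traces(P) ≠ traces(Q) — witness ⟨acd⟩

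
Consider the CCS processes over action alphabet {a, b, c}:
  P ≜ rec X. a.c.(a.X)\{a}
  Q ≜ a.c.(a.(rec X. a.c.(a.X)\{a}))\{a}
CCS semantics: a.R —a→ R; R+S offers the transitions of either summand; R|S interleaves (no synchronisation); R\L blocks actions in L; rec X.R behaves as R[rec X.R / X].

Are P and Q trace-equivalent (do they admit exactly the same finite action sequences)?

trace-equivalent

LTS(P): 3 reachable states
  m0 = rec X. a.c.(a.X)\{a} :: --a--▸ m1
  m1 = c.(a.(rec X. a.c.(a.X)\{a}))\{a} :: --c--▸ m2
  m2 = (a.(rec X. a.c.(a.X)\{a}))\{a} :: deadlocked
LTS(Q): 3 reachable states
  n0 = a.c.(a.(rec X. a.c.(a.X)\{a}))\{a} :: --a--▸ n1
  n1 = c.(a.(rec X. a.c.(a.X)\{a}))\{a} :: --c--▸ n2
  n2 = (a.(rec X. a.c.(a.X)\{a}))\{a} :: deadlocked
Partition-refinement fixed point:
  B0 = {m0, n0}
  B1 = {m1, n1}
  B2 = {m2, n2}
m0 ∈ B0, n0 ∈ B0 → same block
Bisimilar ⇒ trace-equivalent.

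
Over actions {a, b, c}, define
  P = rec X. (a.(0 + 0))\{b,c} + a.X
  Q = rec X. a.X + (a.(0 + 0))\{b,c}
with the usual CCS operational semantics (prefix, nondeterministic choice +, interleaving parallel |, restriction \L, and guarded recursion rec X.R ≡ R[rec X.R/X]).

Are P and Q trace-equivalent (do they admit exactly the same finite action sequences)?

Reachable graph of P (2 states):
  m0 = rec X. (a.(0 + 0))\{b,c} + a.X ⊢ —a→ m0, —a→ m1
  m1 = (0 + 0)\{b,c} ⊢ ·
Reachable graph of Q (2 states):
  n0 = rec X. a.X + (a.(0 + 0))\{b,c} ⊢ —a→ n0, —a→ n1
  n1 = (0 + 0)\{b,c} ⊢ ·
Coarsest stable partition (strong bisimilarity classes):
  B0 = {m0, n0}
  B1 = {m1, n1}
m0 ∈ B0, n0 ∈ B0 → same block
Bisimilar ⇒ trace-equivalent.

YES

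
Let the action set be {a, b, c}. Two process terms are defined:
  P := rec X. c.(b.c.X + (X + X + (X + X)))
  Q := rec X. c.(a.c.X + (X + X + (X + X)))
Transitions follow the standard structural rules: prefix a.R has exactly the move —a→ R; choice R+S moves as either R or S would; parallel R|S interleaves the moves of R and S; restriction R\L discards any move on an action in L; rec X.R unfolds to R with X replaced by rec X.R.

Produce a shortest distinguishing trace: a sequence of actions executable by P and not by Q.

P's transition system — 3 states:
  m0 = rec X. c.(b.c.X + (X + X + (X + X))) → --c--▸ m1
  m1 = b.c.(rec X. c.(b.c.X + (X + X + (X + X)))) + ((rec X. c.(b.c.X + (X + X + (X + X)))) + (rec X. c.(b.c.X + (X + X + (X + X)))) + ((rec X. c.(b.c.X + (X + X + (X + X)))) + (rec X. c.(b.c.X + (X + X + (X + X)))))) → --b--▸ m2, --c--▸ m1
  m2 = c.(rec X. c.(b.c.X + (X + X + (X + X)))) → --c--▸ m0
Q's transition system — 3 states:
  n0 = rec X. c.(a.c.X + (X + X + (X + X))) → --c--▸ n1
  n1 = a.c.(rec X. c.(a.c.X + (X + X + (X + X)))) + ((rec X. c.(a.c.X + (X + X + (X + X)))) + (rec X. c.(a.c.X + (X + X + (X + X)))) + ((rec X. c.(a.c.X + (X + X + (X + X)))) + (rec X. c.(a.c.X + (X + X + (X + X)))))) → --a--▸ n2, --c--▸ n1
  n2 = c.(rec X. c.(a.c.X + (X + X + (X + X)))) → --c--▸ n0
Trace ⟨cb⟩ through P, begin at {m0}:
  step 1 (c): {m1}
  step 2 (b): {m2}
  — P admits the full trace.
Trace ⟨cb⟩ through Q, begin at {n0}:
  step 1 (c): {n1}
  step 2 (b): ∅  — Q cannot continue

cb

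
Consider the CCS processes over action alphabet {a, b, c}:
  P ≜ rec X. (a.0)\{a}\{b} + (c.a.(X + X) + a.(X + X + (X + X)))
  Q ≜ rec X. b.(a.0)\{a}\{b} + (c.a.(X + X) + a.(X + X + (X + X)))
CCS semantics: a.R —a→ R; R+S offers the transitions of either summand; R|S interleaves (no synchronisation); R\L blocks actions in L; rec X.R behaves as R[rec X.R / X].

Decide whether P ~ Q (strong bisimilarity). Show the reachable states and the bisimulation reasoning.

Reachable graph of P (4 states):
  m0 = rec X. (a.0)\{a}\{b} + (c.a.(X + X) + a.(X + X + (X + X))) has moves --a--▸ m1, --c--▸ m2
  m1 = (rec X. (a.0)\{a}\{b} + (c.a.(X + X) + a.(X + X + (X + X)))) + (rec X. (a.0)\{a}\{b} + (c.a.(X + X) + a.(X + X + (X + X)))) + ((rec X. (a.0)\{a}\{b} + (c.a.(X + X) + a.(X + X + (X + X)))) + (rec X. (a.0)\{a}\{b} + (c.a.(X + X) + a.(X + X + (X + X))))) has moves --a--▸ m1, --c--▸ m2
  m2 = a.((rec X. (a.0)\{a}\{b} + (c.a.(X + X) + a.(X + X + (X + X)))) + (rec X. (a.0)\{a}\{b} + (c.a.(X + X) + a.(X + X + (X + X))))) has moves --a--▸ m3
  m3 = (rec X. (a.0)\{a}\{b} + (c.a.(X + X) + a.(X + X + (X + X)))) + (rec X. (a.0)\{a}\{b} + (c.a.(X + X) + a.(X + X + (X + X)))) has moves --a--▸ m1, --c--▸ m2
Reachable graph of Q (5 states):
  n0 = rec X. b.(a.0)\{a}\{b} + (c.a.(X + X) + a.(X + X + (X + X))) has moves --a--▸ n1, --b--▸ n2, --c--▸ n3
  n1 = (rec X. b.(a.0)\{a}\{b} + (c.a.(X + X) + a.(X + X + (X + X)))) + (rec X. b.(a.0)\{a}\{b} + (c.a.(X + X) + a.(X + X + (X + X)))) + ((rec X. b.(a.0)\{a}\{b} + (c.a.(X + X) + a.(X + X + (X + X)))) + (rec X. b.(a.0)\{a}\{b} + (c.a.(X + X) + a.(X + X + (X + X))))) has moves --a--▸ n1, --b--▸ n2, --c--▸ n3
  n2 = (a.0)\{a}\{b} has moves ·
  n3 = a.((rec X. b.(a.0)\{a}\{b} + (c.a.(X + X) + a.(X + X + (X + X)))) + (rec X. b.(a.0)\{a}\{b} + (c.a.(X + X) + a.(X + X + (X + X))))) has moves --a--▸ n4
  n4 = (rec X. b.(a.0)\{a}\{b} + (c.a.(X + X) + a.(X + X + (X + X)))) + (rec X. b.(a.0)\{a}\{b} + (c.a.(X + X) + a.(X + X + (X + X)))) has moves --a--▸ n1, --b--▸ n2, --c--▸ n3
Bisimilarity quotient blocks:
  B0 = {m0, m1, m3}
  B1 = {m2}
  B2 = {n0, n1, n4}
  B3 = {n3}
  B4 = {n2}
m0 ∈ B0, n0 ∈ B2 → different blocks

P ≁ Q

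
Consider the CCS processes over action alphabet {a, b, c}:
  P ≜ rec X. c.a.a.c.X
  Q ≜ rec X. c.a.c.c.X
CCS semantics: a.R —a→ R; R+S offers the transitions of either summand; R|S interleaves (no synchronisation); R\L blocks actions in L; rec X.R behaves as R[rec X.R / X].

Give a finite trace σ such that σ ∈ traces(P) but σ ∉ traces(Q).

caa

P's transition system — 4 states:
  m0 = rec X. c.a.a.c.X | -c-> m1
  m1 = a.a.c.(rec X. c.a.a.c.X) | -a-> m2
  m2 = a.c.(rec X. c.a.a.c.X) | -a-> m3
  m3 = c.(rec X. c.a.a.c.X) | -c-> m0
Q's transition system — 4 states:
  n0 = rec X. c.a.c.c.X | -c-> n1
  n1 = a.c.c.(rec X. c.a.c.c.X) | -a-> n2
  n2 = c.c.(rec X. c.a.c.c.X) | -c-> n3
  n3 = c.(rec X. c.a.c.c.X) | -c-> n0
Run σ = ⟨caa⟩ on P: start {m0}
  step 1 (c): {m1}
  step 2 (a): {m2}
  step 3 (a): {m3}
  ✓ P
Run σ = ⟨caa⟩ on Q: start {n0}
  step 1 (c): {n1}
  step 2 (a): {n2}
  step 3 (a): ∅ (Q stuck)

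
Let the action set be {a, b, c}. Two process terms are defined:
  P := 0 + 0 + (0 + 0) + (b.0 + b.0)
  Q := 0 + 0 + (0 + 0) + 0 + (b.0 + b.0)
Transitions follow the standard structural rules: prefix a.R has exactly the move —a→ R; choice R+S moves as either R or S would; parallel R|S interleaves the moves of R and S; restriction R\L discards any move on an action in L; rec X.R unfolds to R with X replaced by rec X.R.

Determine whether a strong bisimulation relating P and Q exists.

YES

P's transition system — 2 states:
  s0 = 0 + 0 + (0 + 0) + (b.0 + b.0) | —b→ s1
  s1 = 0 | deadlocked
Q's transition system — 2 states:
  t0 = 0 + 0 + (0 + 0) + 0 + (b.0 + b.0) | —b→ t1
  t1 = 0 | deadlocked
Partition-refinement fixed point:
  B0 = {s0, t0}
  B1 = {s1, t1}
s0 ∈ B0, t0 ∈ B0 → same block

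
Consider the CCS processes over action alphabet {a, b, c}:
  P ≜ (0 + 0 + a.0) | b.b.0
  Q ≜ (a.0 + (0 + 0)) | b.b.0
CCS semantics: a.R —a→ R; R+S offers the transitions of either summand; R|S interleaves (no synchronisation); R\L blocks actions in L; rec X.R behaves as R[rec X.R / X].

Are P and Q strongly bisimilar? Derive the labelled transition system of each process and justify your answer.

P's transition system — 6 states:
  u0 = (0 + 0 + a.0) | b.b.0 | =a=> u1, =b=> u2
  u1 = 0 | b.b.0 | =b=> u3
  u2 = (0 + 0 + a.0) | b.0 | =a=> u3, =b=> u4
  u3 = 0 | b.0 | =b=> u5
  u4 = (0 + 0 + a.0) | 0 | =a=> u5
  u5 = 0 | 0 | ∅
Q's transition system — 6 states:
  v0 = (a.0 + (0 + 0)) | b.b.0 | =a=> v1, =b=> v2
  v1 = 0 | b.b.0 | =b=> v3
  v2 = (a.0 + (0 + 0)) | b.0 | =a=> v3, =b=> v4
  v3 = 0 | b.0 | =b=> v5
  v4 = (a.0 + (0 + 0)) | 0 | =a=> v5
  v5 = 0 | 0 | ∅
Bisimilarity quotient blocks:
  B0 = {u0, v0}
  B1 = {u2, v2}
  B2 = {u4, v4}
  B3 = {u5, v5}
  B4 = {u3, v3}
  B5 = {u1, v1}
u0 ∈ B0, v0 ∈ B0 → same block

bisimilar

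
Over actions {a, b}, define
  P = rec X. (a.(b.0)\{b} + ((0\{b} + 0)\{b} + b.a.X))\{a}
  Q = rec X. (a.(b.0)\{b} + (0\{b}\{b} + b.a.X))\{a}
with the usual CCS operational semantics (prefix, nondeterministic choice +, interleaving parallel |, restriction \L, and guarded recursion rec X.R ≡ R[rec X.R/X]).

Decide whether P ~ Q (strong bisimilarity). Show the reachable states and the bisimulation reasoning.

P's transition system — 2 states:
  p0 = rec X. (a.(b.0)\{b} + ((0\{b} + 0)\{b} + b.a.X))\{a} has moves =b=> p1
  p1 = (a.(rec X. (a.(b.0)\{b} + ((0\{b} + 0)\{b} + b.a.X))\{a}))\{a} has moves ∅
Q's transition system — 2 states:
  q0 = rec X. (a.(b.0)\{b} + (0\{b}\{b} + b.a.X))\{a} has moves =b=> q1
  q1 = (a.(rec X. (a.(b.0)\{b} + (0\{b}\{b} + b.a.X))\{a}))\{a} has moves ∅
Partition-refinement fixed point:
  B0 = {p0, q0}
  B1 = {p1, q1}
p0 ∈ B0, q0 ∈ B0 → same block

YES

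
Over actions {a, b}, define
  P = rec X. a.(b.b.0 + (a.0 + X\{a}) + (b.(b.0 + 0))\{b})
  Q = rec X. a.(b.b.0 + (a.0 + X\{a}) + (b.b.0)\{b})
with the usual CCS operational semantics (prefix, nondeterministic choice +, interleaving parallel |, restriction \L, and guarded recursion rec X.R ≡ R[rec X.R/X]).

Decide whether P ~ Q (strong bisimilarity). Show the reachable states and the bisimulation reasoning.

Reachable graph of P (4 states):
  s0 = rec X. a.(b.b.0 + (a.0 + X\{a}) + (b.(b.0 + 0))\{b}) → =a=> s1
  s1 = b.b.0 + (a.0 + (rec X. a.(b.b.0 + (a.0 + X\{a}) + (b.(b.0 + 0))\{b}))\{a}) + (b.(b.0 + 0))\{b} → =a=> s2, =b=> s3
  s2 = 0 → ·
  s3 = b.0 → =b=> s2
Reachable graph of Q (4 states):
  t0 = rec X. a.(b.b.0 + (a.0 + X\{a}) + (b.b.0)\{b}) → =a=> t1
  t1 = b.b.0 + (a.0 + (rec X. a.(b.b.0 + (a.0 + X\{a}) + (b.b.0)\{b}))\{a}) + (b.b.0)\{b} → =a=> t2, =b=> t3
  t2 = 0 → ·
  t3 = b.0 → =b=> t2
Coarsest stable partition (strong bisimilarity classes):
  B0 = {s0, t0}
  B1 = {s1, t1}
  B2 = {s2, t2}
  B3 = {s3, t3}
s0 ∈ B0, t0 ∈ B0 → same block

bisimilar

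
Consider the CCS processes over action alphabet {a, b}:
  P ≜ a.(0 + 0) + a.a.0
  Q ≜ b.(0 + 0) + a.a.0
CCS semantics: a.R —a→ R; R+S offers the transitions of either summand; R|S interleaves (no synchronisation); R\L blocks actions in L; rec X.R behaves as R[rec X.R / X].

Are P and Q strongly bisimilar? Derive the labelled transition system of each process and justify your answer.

Reachable graph of P (4 states):
  u0 = a.(0 + 0) + a.a.0 → --a--▸ u1, --a--▸ u2
  u1 = 0 + 0 → ∅
  u2 = a.0 → --a--▸ u3
  u3 = 0 → ∅
Reachable graph of Q (4 states):
  v0 = b.(0 + 0) + a.a.0 → --a--▸ v1, --b--▸ v2
  v1 = a.0 → --a--▸ v3
  v2 = 0 + 0 → ∅
  v3 = 0 → ∅
Bisimilarity quotient blocks:
  B0 = {u0}
  B1 = {u1, u3, v2, v3}
  B2 = {u2, v1}
  B3 = {v0}
u0 ∈ B0, v0 ∈ B3 → different blocks

P ≁ Q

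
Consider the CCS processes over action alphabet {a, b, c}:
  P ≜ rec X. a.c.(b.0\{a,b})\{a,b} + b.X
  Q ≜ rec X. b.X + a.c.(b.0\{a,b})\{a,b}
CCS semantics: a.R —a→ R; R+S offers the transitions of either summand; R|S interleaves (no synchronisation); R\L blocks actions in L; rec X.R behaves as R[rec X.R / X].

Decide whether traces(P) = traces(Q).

traces(P) = traces(Q)

Reachable graph of P (3 states):
  m0 = rec X. a.c.(b.0\{a,b})\{a,b} + b.X has moves --a--▸ m1, --b--▸ m0
  m1 = c.(b.0\{a,b})\{a,b} has moves --c--▸ m2
  m2 = (b.0\{a,b})\{a,b} has moves ∅
Reachable graph of Q (3 states):
  n0 = rec X. b.X + a.c.(b.0\{a,b})\{a,b} has moves --a--▸ n1, --b--▸ n0
  n1 = c.(b.0\{a,b})\{a,b} has moves --c--▸ n2
  n2 = (b.0\{a,b})\{a,b} has moves ∅
Partition-refinement fixed point:
  B0 = {m0, n0}
  B1 = {m1, n1}
  B2 = {m2, n2}
m0 ∈ B0, n0 ∈ B0 → same block
Bisimilar ⇒ trace-equivalent.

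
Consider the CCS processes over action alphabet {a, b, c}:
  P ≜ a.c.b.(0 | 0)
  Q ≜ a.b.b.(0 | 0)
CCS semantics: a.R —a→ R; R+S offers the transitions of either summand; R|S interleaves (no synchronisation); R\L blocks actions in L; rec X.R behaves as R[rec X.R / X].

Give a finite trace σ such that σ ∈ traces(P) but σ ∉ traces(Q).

ac

LTS(P): 4 reachable states
  m0 = a.c.b.(0 | 0) :: —a→ m1
  m1 = c.b.(0 | 0) :: —c→ m2
  m2 = b.(0 | 0) :: —b→ m3
  m3 = 0 | 0 :: stopped
LTS(Q): 4 reachable states
  n0 = a.b.b.(0 | 0) :: —a→ n1
  n1 = b.b.(0 | 0) :: —b→ n2
  n2 = b.(0 | 0) :: —b→ n3
  n3 = 0 | 0 :: stopped
Executing ac from P (initial set {m0}):
  step 1 (a): {m1}
  step 2 (c): {m2}
  P completes σ.
Executing ac from Q (initial set {n0}):
  step 1 (a): {n1}
  step 2 (c): ∅  — Q cannot continue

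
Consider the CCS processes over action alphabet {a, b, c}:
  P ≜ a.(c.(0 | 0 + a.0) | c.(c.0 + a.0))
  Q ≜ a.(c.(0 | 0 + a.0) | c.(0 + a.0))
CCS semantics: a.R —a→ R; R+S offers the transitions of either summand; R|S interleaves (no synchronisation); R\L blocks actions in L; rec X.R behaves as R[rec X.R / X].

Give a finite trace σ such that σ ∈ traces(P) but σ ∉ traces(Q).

accc

LTS(P): 10 reachable states
  s0 = a.(c.(0 | 0 + a.0) | c.(c.0 + a.0)) → ··a··> s1
  s1 = c.(0 | 0 + a.0) | c.(c.0 + a.0) → ··c··> s2, ··c··> s3
  s2 = (0 | 0 + a.0) | c.(c.0 + a.0) → ··a··> s4, ··c··> s5
  s3 = c.(0 | 0 + a.0) | (c.0 + a.0) → ··a··> s6, ··c··> s5, ··c··> s6
  s4 = 0 | c.(c.0 + a.0) → ··c··> s7
  s5 = (0 | 0 + a.0) | (c.0 + a.0) → ··a··> s7, ··a··> s8, ··c··> s8
  s6 = c.(0 | 0 + a.0) | 0 → ··c··> s8
  s7 = 0 | (c.0 + a.0) → ··a··> s9, ··c··> s9
  s8 = (0 | 0 + a.0) | 0 → ··a··> s9
  s9 = 0 | 0 → ∅
LTS(Q): 10 reachable states
  t0 = a.(c.(0 | 0 + a.0) | c.(0 + a.0)) → ··a··> t1
  t1 = c.(0 | 0 + a.0) | c.(0 + a.0) → ··c··> t2, ··c··> t3
  t2 = (0 | 0 + a.0) | c.(0 + a.0) → ··a··> t4, ··c··> t5
  t3 = c.(0 | 0 + a.0) | (0 + a.0) → ··a··> t6, ··c··> t5
  t4 = 0 | c.(0 + a.0) → ··c··> t7
  t5 = (0 | 0 + a.0) | (0 + a.0) → ··a··> t7, ··a··> t8
  t6 = c.(0 | 0 + a.0) | 0 → ··c··> t8
  t7 = 0 | (0 + a.0) → ··a··> t9
  t8 = (0 | 0 + a.0) | 0 → ··a··> t9
  t9 = 0 | 0 → ∅
Executing accc from P (initial set {s0}):
  after a @ step 1: {s1}
  after c @ step 2: {s2, s3}
  after c @ step 3: {s5, s6}
  after c @ step 4: {s8}
  ✓ P
Executing accc from Q (initial set {t0}):
  after a @ step 1: {t1}
  after c @ step 2: {t2, t3}
  after c @ step 3: {t5}
  after c @ step 4: no successor for Q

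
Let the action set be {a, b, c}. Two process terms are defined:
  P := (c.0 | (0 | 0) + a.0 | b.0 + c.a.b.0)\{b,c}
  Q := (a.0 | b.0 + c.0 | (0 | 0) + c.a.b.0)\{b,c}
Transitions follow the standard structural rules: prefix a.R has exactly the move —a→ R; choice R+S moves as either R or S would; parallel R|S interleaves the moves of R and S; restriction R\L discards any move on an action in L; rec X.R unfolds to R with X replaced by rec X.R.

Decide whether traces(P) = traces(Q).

YES

P's transition system — 2 states:
  p0 = (c.0 | (0 | 0) + a.0 | b.0 + c.a.b.0)\{b,c} :: ··a··> p1
  p1 = (0 | b.0)\{b,c} :: ·
Q's transition system — 2 states:
  q0 = (a.0 | b.0 + c.0 | (0 | 0) + c.a.b.0)\{b,c} :: ··a··> q1
  q1 = (0 | b.0)\{b,c} :: ·
Bisimilarity quotient blocks:
  B0 = {p0, q0}
  B1 = {p1, q1}
p0 ∈ B0, q0 ∈ B0 → same block
Bisimilar ⇒ trace-equivalent.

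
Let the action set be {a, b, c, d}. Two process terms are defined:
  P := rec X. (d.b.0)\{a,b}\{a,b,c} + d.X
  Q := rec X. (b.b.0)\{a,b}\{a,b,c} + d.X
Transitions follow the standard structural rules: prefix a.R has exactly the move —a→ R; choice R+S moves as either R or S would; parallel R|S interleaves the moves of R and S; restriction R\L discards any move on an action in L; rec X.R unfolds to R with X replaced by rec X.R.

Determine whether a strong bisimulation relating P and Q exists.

LTS(P): 2 reachable states
  m0 = rec X. (d.b.0)\{a,b}\{a,b,c} + d.X has moves --d--▸ m0, --d--▸ m1
  m1 = (b.0)\{a,b}\{a,b,c} has moves ∅
LTS(Q): 1 reachable states
  n0 = rec X. (b.b.0)\{a,b}\{a,b,c} + d.X has moves --d--▸ n0
Coarsest stable partition (strong bisimilarity classes):
  B0 = {m0}
  B1 = {m1}
  B2 = {n0}
m0 ∈ B0, n0 ∈ B2 → different blocks

not bisimilar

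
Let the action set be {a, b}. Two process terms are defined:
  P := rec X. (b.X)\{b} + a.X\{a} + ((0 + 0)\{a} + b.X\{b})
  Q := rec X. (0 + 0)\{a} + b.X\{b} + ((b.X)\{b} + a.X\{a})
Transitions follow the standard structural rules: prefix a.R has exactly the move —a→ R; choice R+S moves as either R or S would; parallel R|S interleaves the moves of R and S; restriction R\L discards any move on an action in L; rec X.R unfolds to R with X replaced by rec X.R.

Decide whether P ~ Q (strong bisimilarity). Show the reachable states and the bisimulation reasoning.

P ~ Q

LTS(P): 5 reachable states
  m0 = rec X. (b.X)\{b} + a.X\{a} + ((0 + 0)\{a} + b.X\{b}) → —a→ m1, —b→ m2
  m1 = (rec X. (b.X)\{b} + a.X\{a} + ((0 + 0)\{a} + b.X\{b}))\{a} → —b→ m3
  m2 = (rec X. (b.X)\{b} + a.X\{a} + ((0 + 0)\{a} + b.X\{b}))\{b} → —a→ m4
  m3 = (rec X. (b.X)\{b} + a.X\{a} + ((0 + 0)\{a} + b.X\{b}))\{b}\{a} → stopped
  m4 = (rec X. (b.X)\{b} + a.X\{a} + ((0 + 0)\{a} + b.X\{b}))\{a}\{b} → stopped
LTS(Q): 5 reachable states
  n0 = rec X. (0 + 0)\{a} + b.X\{b} + ((b.X)\{b} + a.X\{a}) → —a→ n1, —b→ n2
  n1 = (rec X. (0 + 0)\{a} + b.X\{b} + ((b.X)\{b} + a.X\{a}))\{a} → —b→ n3
  n2 = (rec X. (0 + 0)\{a} + b.X\{b} + ((b.X)\{b} + a.X\{a}))\{b} → —a→ n4
  n3 = (rec X. (0 + 0)\{a} + b.X\{b} + ((b.X)\{b} + a.X\{a}))\{b}\{a} → stopped
  n4 = (rec X. (0 + 0)\{a} + b.X\{b} + ((b.X)\{b} + a.X\{a}))\{a}\{b} → stopped
Bisimilarity quotient blocks:
  B0 = {m0, n0}
  B1 = {m1, n1}
  B2 = {m3, m4, n3, n4}
  B3 = {m2, n2}
m0 ∈ B0, n0 ∈ B0 → same block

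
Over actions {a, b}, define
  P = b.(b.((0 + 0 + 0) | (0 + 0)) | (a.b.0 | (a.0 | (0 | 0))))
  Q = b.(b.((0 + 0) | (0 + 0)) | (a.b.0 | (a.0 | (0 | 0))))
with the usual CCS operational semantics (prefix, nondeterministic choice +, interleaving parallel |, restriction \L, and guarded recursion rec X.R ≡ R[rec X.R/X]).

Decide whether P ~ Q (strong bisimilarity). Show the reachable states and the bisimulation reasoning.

bisimilar

Reachable graph of P (13 states):
  s0 = b.(b.((0 + 0 + 0) | (0 + 0)) | (a.b.0 | (a.0 | (0 | 0)))) :: =b=> s1
  s1 = b.((0 + 0 + 0) | (0 + 0)) | (a.b.0 | (a.0 | (0 | 0))) :: =a=> s2, =a=> s3, =b=> s4
  s2 = b.((0 + 0 + 0) | (0 + 0)) | (a.b.0 | (0 | (0 | 0))) :: =a=> s5, =b=> s6
  s3 = b.((0 + 0 + 0) | (0 + 0)) | (b.0 | (a.0 | (0 | 0))) :: =a=> s5, =b=> s7, =b=> s8
  s4 = (0 + 0 + 0) | (0 + 0) | (a.b.0 | (a.0 | (0 | 0))) :: =a=> s6, =a=> s7
  s5 = b.((0 + 0 + 0) | (0 + 0)) | (b.0 | (0 | (0 | 0))) :: =b=> s10, =b=> s9
  s6 = (0 + 0 + 0) | (0 + 0) | (a.b.0 | (0 | (0 | 0))) :: =a=> s9
  s7 = (0 + 0 + 0) | (0 + 0) | (b.0 | (a.0 | (0 | 0))) :: =a=> s9, =b=> s11
  s8 = b.((0 + 0 + 0) | (0 + 0)) | (0 | (a.0 | (0 | 0))) :: =a=> s10, =b=> s11
  s9 = (0 + 0 + 0) | (0 + 0) | (b.0 | (0 | (0 | 0))) :: =b=> s12
  s10 = b.((0 + 0 + 0) | (0 + 0)) | (0 | (0 | (0 | 0))) :: =b=> s12
  s11 = (0 + 0 + 0) | (0 + 0) | (0 | (a.0 | (0 | 0))) :: =a=> s12
  s12 = (0 + 0 + 0) | (0 + 0) | (0 | (0 | (0 | 0))) :: deadlocked
Reachable graph of Q (13 states):
  t0 = b.(b.((0 + 0) | (0 + 0)) | (a.b.0 | (a.0 | (0 | 0)))) :: =b=> t1
  t1 = b.((0 + 0) | (0 + 0)) | (a.b.0 | (a.0 | (0 | 0))) :: =a=> t2, =a=> t3, =b=> t4
  t2 = b.((0 + 0) | (0 + 0)) | (a.b.0 | (0 | (0 | 0))) :: =a=> t5, =b=> t6
  t3 = b.((0 + 0) | (0 + 0)) | (b.0 | (a.0 | (0 | 0))) :: =a=> t5, =b=> t7, =b=> t8
  t4 = (0 + 0) | (0 + 0) | (a.b.0 | (a.0 | (0 | 0))) :: =a=> t6, =a=> t7
  t5 = b.((0 + 0) | (0 + 0)) | (b.0 | (0 | (0 | 0))) :: =b=> t10, =b=> t9
  t6 = (0 + 0) | (0 + 0) | (a.b.0 | (0 | (0 | 0))) :: =a=> t9
  t7 = (0 + 0) | (0 + 0) | (b.0 | (a.0 | (0 | 0))) :: =a=> t9, =b=> t11
  t8 = b.((0 + 0) | (0 + 0)) | (0 | (a.0 | (0 | 0))) :: =a=> t10, =b=> t11
  t9 = (0 + 0) | (0 + 0) | (b.0 | (0 | (0 | 0))) :: =b=> t12
  t10 = b.((0 + 0) | (0 + 0)) | (0 | (0 | (0 | 0))) :: =b=> t12
  t11 = (0 + 0) | (0 + 0) | (0 | (a.0 | (0 | 0))) :: =a=> t12
  t12 = (0 + 0) | (0 + 0) | (0 | (0 | (0 | 0))) :: deadlocked
Bisimilarity quotient blocks:
  B0 = {s0, t0}
  B1 = {s1, t1}
  B2 = {s3, t3}
  B3 = {s5, t5}
  B4 = {s10, s9, t10, t9}
  B5 = {s12, t12}
  B6 = {s7, s8, t7, t8}
  B7 = {s11, t11}
  B8 = {s4, t4}
  B9 = {s6, t6}
  B10 = {s2, t2}
s0 ∈ B0, t0 ∈ B0 → same block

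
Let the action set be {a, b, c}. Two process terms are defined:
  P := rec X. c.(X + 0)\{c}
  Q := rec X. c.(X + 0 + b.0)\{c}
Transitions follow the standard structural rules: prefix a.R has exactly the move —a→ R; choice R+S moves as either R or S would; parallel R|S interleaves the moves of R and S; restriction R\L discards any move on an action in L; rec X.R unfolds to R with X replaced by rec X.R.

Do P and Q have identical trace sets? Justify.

LTS(P): 2 reachable states
  s0 = rec X. c.(X + 0)\{c} :: -c-> s1
  s1 = ((rec X. c.(X + 0)\{c}) + 0)\{c} :: deadlocked
LTS(Q): 3 reachable states
  t0 = rec X. c.(X + 0 + b.0)\{c} :: -c-> t1
  t1 = ((rec X. c.(X + 0 + b.0)\{c}) + 0 + b.0)\{c} :: -b-> t2
  t2 = 0\{c} :: deadlocked
Run σ = ⟨cb⟩ on Q: start {t0}
  step 1 (c): {t1}
  step 2 (b): {t2}
  ✓ Q
Run σ = ⟨cb⟩ on P: start {s0}
  step 1 (c): {s1}
  step 2 (b): ∅  — P cannot continue

trace-distinct — witness ⟨cb⟩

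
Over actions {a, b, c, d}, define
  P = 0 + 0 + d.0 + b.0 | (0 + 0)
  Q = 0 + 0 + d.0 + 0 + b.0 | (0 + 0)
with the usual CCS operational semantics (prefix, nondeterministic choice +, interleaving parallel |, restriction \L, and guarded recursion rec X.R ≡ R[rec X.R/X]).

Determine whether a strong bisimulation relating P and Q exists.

P ~ Q

P's transition system — 3 states:
  u0 = 0 + 0 + d.0 + b.0 | (0 + 0) :: =b=> u1, =d=> u2
  u1 = 0 | (0 + 0) :: stopped
  u2 = 0 :: stopped
Q's transition system — 3 states:
  v0 = 0 + 0 + d.0 + 0 + b.0 | (0 + 0) :: =b=> v1, =d=> v2
  v1 = 0 | (0 + 0) :: stopped
  v2 = 0 :: stopped
Coarsest stable partition (strong bisimilarity classes):
  B0 = {u0, v0}
  B1 = {u1, u2, v1, v2}
u0 ∈ B0, v0 ∈ B0 → same block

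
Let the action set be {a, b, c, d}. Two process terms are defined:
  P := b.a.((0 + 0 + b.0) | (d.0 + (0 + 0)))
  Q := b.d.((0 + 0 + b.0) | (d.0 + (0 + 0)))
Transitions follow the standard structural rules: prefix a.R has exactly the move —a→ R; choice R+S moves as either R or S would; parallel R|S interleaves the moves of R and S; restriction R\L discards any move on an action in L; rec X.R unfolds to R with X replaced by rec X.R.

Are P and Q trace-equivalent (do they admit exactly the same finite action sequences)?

trace-distinct — witness ⟨ba⟩

Reachable graph of P (6 states):
  m0 = b.a.((0 + 0 + b.0) | (d.0 + (0 + 0))) ⊢ —b→ m1
  m1 = a.((0 + 0 + b.0) | (d.0 + (0 + 0))) ⊢ —a→ m2
  m2 = (0 + 0 + b.0) | (d.0 + (0 + 0)) ⊢ —b→ m3, —d→ m4
  m3 = 0 | (d.0 + (0 + 0)) ⊢ —d→ m5
  m4 = (0 + 0 + b.0) | 0 ⊢ —b→ m5
  m5 = 0 | 0 ⊢ ·
Reachable graph of Q (6 states):
  n0 = b.d.((0 + 0 + b.0) | (d.0 + (0 + 0))) ⊢ —b→ n1
  n1 = d.((0 + 0 + b.0) | (d.0 + (0 + 0))) ⊢ —d→ n2
  n2 = (0 + 0 + b.0) | (d.0 + (0 + 0)) ⊢ —b→ n3, —d→ n4
  n3 = 0 | (d.0 + (0 + 0)) ⊢ —d→ n5
  n4 = (0 + 0 + b.0) | 0 ⊢ —b→ n5
  n5 = 0 | 0 ⊢ ·
Run σ = ⟨ba⟩ on P: start {m0}
  step 1 (b): {m1}
  step 2 (a): {m2}
  ✓ P
Run σ = ⟨ba⟩ on Q: start {n0}
  step 1 (b): {n1}
  step 2 (a): ∅  — Q cannot continue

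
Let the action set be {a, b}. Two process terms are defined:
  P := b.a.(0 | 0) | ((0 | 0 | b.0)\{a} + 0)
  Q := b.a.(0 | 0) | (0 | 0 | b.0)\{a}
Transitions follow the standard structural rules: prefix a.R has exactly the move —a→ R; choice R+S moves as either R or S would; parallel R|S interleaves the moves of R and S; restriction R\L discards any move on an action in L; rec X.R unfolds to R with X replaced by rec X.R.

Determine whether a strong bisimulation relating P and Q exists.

YES

P's transition system — 6 states:
  m0 = b.a.(0 | 0) | ((0 | 0 | b.0)\{a} + 0) | =b=> m1, =b=> m2
  m1 = a.(0 | 0) | ((0 | 0 | b.0)\{a} + 0) | =a=> m3, =b=> m4
  m2 = b.a.(0 | 0) | (0 | 0 | 0)\{a} | =b=> m4
  m3 = 0 | 0 | ((0 | 0 | b.0)\{a} + 0) | =b=> m5
  m4 = a.(0 | 0) | (0 | 0 | 0)\{a} | =a=> m5
  m5 = 0 | 0 | (0 | 0 | 0)\{a} | (no moves)
Q's transition system — 6 states:
  n0 = b.a.(0 | 0) | (0 | 0 | b.0)\{a} | =b=> n1, =b=> n2
  n1 = a.(0 | 0) | (0 | 0 | b.0)\{a} | =a=> n3, =b=> n4
  n2 = b.a.(0 | 0) | (0 | 0 | 0)\{a} | =b=> n4
  n3 = 0 | 0 | (0 | 0 | b.0)\{a} | =b=> n5
  n4 = a.(0 | 0) | (0 | 0 | 0)\{a} | =a=> n5
  n5 = 0 | 0 | (0 | 0 | 0)\{a} | (no moves)
Coarsest stable partition (strong bisimilarity classes):
  B0 = {m0, n0}
  B1 = {m2, n2}
  B2 = {m4, n4}
  B3 = {m5, n5}
  B4 = {m1, n1}
  B5 = {m3, n3}
m0 ∈ B0, n0 ∈ B0 → same block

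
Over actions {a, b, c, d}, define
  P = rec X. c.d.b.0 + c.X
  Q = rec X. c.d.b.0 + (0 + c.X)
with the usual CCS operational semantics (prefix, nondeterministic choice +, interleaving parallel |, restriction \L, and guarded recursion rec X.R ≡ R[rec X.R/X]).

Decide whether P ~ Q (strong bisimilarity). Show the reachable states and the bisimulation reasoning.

bisimilar

LTS(P): 4 reachable states
  p0 = rec X. c.d.b.0 + c.X | --c--▸ p0, --c--▸ p1
  p1 = d.b.0 | --d--▸ p2
  p2 = b.0 | --b--▸ p3
  p3 = 0 | ·
LTS(Q): 4 reachable states
  q0 = rec X. c.d.b.0 + (0 + c.X) | --c--▸ q0, --c--▸ q1
  q1 = d.b.0 | --d--▸ q2
  q2 = b.0 | --b--▸ q3
  q3 = 0 | ·
Bisimilarity quotient blocks:
  B0 = {p0, q0}
  B1 = {p1, q1}
  B2 = {p2, q2}
  B3 = {p3, q3}
p0 ∈ B0, q0 ∈ B0 → same block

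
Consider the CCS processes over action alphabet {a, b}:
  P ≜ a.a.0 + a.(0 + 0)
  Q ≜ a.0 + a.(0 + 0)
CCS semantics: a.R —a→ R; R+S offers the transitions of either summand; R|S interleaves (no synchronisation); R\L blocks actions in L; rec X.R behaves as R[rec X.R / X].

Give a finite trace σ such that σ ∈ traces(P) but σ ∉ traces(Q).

P's transition system — 4 states:
  s0 = a.a.0 + a.(0 + 0) :: =a=> s1, =a=> s2
  s1 = 0 + 0 :: ∅
  s2 = a.0 :: =a=> s3
  s3 = 0 :: ∅
Q's transition system — 3 states:
  t0 = a.0 + a.(0 + 0) :: =a=> t1, =a=> t2
  t1 = 0 :: ∅
  t2 = 0 + 0 :: ∅
Executing aa from P (initial set {s0}):
  step 1 (a): {s1, s2}
  step 2 (a): {s3}
  — P admits the full trace.
Executing aa from Q (initial set {t0}):
  step 1 (a): {t1, t2}
  step 2 (a): no successor for Q

aa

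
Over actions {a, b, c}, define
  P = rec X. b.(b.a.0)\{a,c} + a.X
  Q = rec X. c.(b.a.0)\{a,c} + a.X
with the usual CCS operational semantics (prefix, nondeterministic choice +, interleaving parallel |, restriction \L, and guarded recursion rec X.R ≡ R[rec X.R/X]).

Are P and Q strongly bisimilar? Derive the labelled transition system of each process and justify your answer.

NO

Reachable graph of P (3 states):
  s0 = rec X. b.(b.a.0)\{a,c} + a.X | —a→ s0, —b→ s1
  s1 = (b.a.0)\{a,c} | —b→ s2
  s2 = (a.0)\{a,c} | ∅
Reachable graph of Q (3 states):
  t0 = rec X. c.(b.a.0)\{a,c} + a.X | —a→ t0, —c→ t1
  t1 = (b.a.0)\{a,c} | —b→ t2
  t2 = (a.0)\{a,c} | ∅
Partition-refinement fixed point:
  B0 = {s0}
  B1 = {s1, t1}
  B2 = {s2, t2}
  B3 = {t0}
s0 ∈ B0, t0 ∈ B3 → different blocks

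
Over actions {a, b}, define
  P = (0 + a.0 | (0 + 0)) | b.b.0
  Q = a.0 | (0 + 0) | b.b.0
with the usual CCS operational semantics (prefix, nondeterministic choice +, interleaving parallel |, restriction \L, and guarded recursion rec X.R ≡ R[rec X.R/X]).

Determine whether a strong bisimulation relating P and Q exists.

Reachable graph of P (6 states):
  s0 = (0 + a.0 | (0 + 0)) | b.b.0 → --a--▸ s1, --b--▸ s2
  s1 = 0 | (0 + 0) | b.b.0 → --b--▸ s3
  s2 = (0 + a.0 | (0 + 0)) | b.0 → --a--▸ s3, --b--▸ s4
  s3 = 0 | (0 + 0) | b.0 → --b--▸ s5
  s4 = (0 + a.0 | (0 + 0)) | 0 → --a--▸ s5
  s5 = 0 | (0 + 0) | 0 → ∅
Reachable graph of Q (6 states):
  t0 = a.0 | (0 + 0) | b.b.0 → --a--▸ t1, --b--▸ t2
  t1 = 0 | (0 + 0) | b.b.0 → --b--▸ t3
  t2 = a.0 | (0 + 0) | b.0 → --a--▸ t3, --b--▸ t4
  t3 = 0 | (0 + 0) | b.0 → --b--▸ t5
  t4 = a.0 | (0 + 0) | 0 → --a--▸ t5
  t5 = 0 | (0 + 0) | 0 → ∅
Bisimilarity quotient blocks:
  B0 = {s0, t0}
  B1 = {s2, t2}
  B2 = {s3, t3}
  B3 = {s5, t5}
  B4 = {s4, t4}
  B5 = {s1, t1}
s0 ∈ B0, t0 ∈ B0 → same block

bisimilar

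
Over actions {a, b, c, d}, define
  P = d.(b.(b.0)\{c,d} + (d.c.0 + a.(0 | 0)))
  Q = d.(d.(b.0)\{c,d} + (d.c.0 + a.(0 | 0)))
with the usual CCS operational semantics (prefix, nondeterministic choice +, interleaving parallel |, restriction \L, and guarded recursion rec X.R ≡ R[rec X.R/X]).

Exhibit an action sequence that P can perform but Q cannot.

db

Reachable graph of P (7 states):
  p0 = d.(b.(b.0)\{c,d} + (d.c.0 + a.(0 | 0))) | --d--▸ p1
  p1 = b.(b.0)\{c,d} + (d.c.0 + a.(0 | 0)) | --a--▸ p2, --b--▸ p3, --d--▸ p4
  p2 = 0 | 0 | ∅
  p3 = (b.0)\{c,d} | --b--▸ p5
  p4 = c.0 | --c--▸ p6
  p5 = 0\{c,d} | ∅
  p6 = 0 | ∅
Reachable graph of Q (7 states):
  q0 = d.(d.(b.0)\{c,d} + (d.c.0 + a.(0 | 0))) | --d--▸ q1
  q1 = d.(b.0)\{c,d} + (d.c.0 + a.(0 | 0)) | --a--▸ q2, --d--▸ q3, --d--▸ q4
  q2 = 0 | 0 | ∅
  q3 = (b.0)\{c,d} | --b--▸ q5
  q4 = c.0 | --c--▸ q6
  q5 = 0\{c,d} | ∅
  q6 = 0 | ∅
Run σ = ⟨db⟩ on P: start {p0}
  after d @ step 1: {p1}
  after b @ step 2: {p3}
  — P admits the full trace.
Run σ = ⟨db⟩ on Q: start {q0}
  after d @ step 1: {q1}
  after b @ step 2: no successor for Q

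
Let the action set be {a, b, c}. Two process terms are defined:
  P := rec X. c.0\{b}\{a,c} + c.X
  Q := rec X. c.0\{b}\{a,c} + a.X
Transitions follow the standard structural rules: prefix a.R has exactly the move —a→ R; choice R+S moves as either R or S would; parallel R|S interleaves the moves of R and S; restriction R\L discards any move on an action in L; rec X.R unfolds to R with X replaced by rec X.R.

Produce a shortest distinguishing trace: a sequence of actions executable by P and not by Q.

Reachable graph of P (2 states):
  m0 = rec X. c.0\{b}\{a,c} + c.X ⊢ —c→ m0, —c→ m1
  m1 = 0\{b}\{a,c} ⊢ ∅
Reachable graph of Q (2 states):
  n0 = rec X. c.0\{b}\{a,c} + a.X ⊢ —a→ n0, —c→ n1
  n1 = 0\{b}\{a,c} ⊢ ∅
Run σ = ⟨cc⟩ on P: start {m0}
  [1] c ⇒ {m0, m1}
  [2] c ⇒ {m0, m1}
  P completes σ.
Run σ = ⟨cc⟩ on Q: start {n0}
  [1] c ⇒ {n1}
  [2] c ⇒ ∅  — Q cannot continue

cc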